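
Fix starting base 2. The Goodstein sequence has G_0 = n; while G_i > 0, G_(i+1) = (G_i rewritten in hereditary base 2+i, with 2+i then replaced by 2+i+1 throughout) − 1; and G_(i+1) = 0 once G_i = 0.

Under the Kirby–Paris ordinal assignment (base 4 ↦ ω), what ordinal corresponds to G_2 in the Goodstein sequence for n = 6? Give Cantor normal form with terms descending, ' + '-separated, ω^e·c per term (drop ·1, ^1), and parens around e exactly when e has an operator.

6 —HB2→ 2^2 + 2 —bump→ 3^3 + 3 = 30 —(−1)→ 29
29 —HB3→ 3^3 + 2 —bump→ 4^4 + 2 = 258 —(−1)→ 257
257 —HB4→ 4^4 + 1 —bump→ 5^5 + 1 = 3126 —(−1)→ 3125

ω^ω + 1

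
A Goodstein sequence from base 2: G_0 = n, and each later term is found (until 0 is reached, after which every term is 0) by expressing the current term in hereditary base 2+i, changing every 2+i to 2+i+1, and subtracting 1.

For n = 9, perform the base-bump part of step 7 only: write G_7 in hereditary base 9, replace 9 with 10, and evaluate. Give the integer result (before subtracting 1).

30000003326

G_0 = 9. HB_2(9) = 2^(2 + 1) + 1. Bump = 82. G_1 = 81.
G_1 = 81. HB_3(81) = 3^(3 + 1). Bump = 1024. G_2 = 1023.
G_2 = 1023. HB_4(1023) = 3·4^4 + 3·4^3 + 3·4^2 + 3·4 + 3. Bump = 9843. G_3 = 9842.
G_3 = 9842. HB_5(9842) = 3·5^5 + 3·5^3 + 3·5^2 + 3·5 + 2. Bump = 140744. G_4 = 140743.
G_4 = 140743. HB_6(140743) = 3·6^6 + 3·6^3 + 3·6^2 + 3·6 + 1. Bump = 2471827. G_5 = 2471826.
G_5 = 2471826. HB_7(2471826) = 3·7^7 + 3·7^3 + 3·7^2 + 3·7. Bump = 50333400. G_6 = 50333399.
G_6 = 50333399. HB_8(50333399) = 3·8^8 + 3·8^3 + 3·8^2 + 2·8 + 7. Bump = 1162263922. G_7 = 1162263921.
G_7 = 1162263921. HB_9(1162263921) = 3·9^9 + 3·9^3 + 3·9^2 + 2·9 + 6. Bump = 30000003326. G_8 = 30000003325.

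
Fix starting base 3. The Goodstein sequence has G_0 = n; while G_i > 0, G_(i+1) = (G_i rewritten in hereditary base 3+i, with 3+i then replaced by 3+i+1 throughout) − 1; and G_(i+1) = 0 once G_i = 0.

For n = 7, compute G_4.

9

(0) 7|_3 = 2·3 + 1 ↦ 2·4 + 1|_4 = 9 ⇒ 8
(1) 8|_4 = 2·4 ↦ 2·5|_5 = 10 ⇒ 9
(2) 9|_5 = 5 + 4 ↦ 6 + 4|_6 = 10 ⇒ 9
(3) 9|_6 = 6 + 3 ↦ 7 + 3|_7 = 10 ⇒ 9
(4) 9|_7 = 7 + 2 ↦ 8 + 2|_8 = 10 ⇒ 9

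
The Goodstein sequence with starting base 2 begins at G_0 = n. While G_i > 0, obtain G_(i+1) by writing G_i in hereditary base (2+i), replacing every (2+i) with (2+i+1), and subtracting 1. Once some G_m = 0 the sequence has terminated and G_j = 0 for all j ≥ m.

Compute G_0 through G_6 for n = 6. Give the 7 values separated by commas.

6, 29, 257, 3125, 46655, 98039, 187243

G_0=6  [base 2] 2^2 + 2  →[2↦3]→  3^3 + 3 = 30  −1 ⇒ G_1=29
G_1=29  [base 3] 3^3 + 2  →[3↦4]→  4^4 + 2 = 258  −1 ⇒ G_2=257
G_2=257  [base 4] 4^4 + 1  →[4↦5]→  5^5 + 1 = 3126  −1 ⇒ G_3=3125
G_3=3125  [base 5] 5^5  →[5↦6]→  6^6 = 46656  −1 ⇒ G_4=46655
G_4=46655  [base 6] 5·6^5 + 5·6^4 + 5·6^3 + 5·6^2 + 5·6 + 5  →[6↦7]→  5·7^5 + 5·7^4 + 5·7^3 + 5·7^2 + 5·7 + 5 = 98040  −1 ⇒ G_5=98039
G_5=98039  [base 7] 5·7^5 + 5·7^4 + 5·7^3 + 5·7^2 + 5·7 + 4  →[7↦8]→  5·8^5 + 5·8^4 + 5·8^3 + 5·8^2 + 5·8 + 4 = 187244  −1 ⇒ G_6=187243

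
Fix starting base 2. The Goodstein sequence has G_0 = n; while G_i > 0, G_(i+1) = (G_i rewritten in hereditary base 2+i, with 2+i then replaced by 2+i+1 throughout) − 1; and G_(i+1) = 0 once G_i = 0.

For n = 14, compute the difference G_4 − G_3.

(0) 14|_2 = 2^(2 + 1) + 2^2 + 2 ↦ 3^(3 + 1) + 3^3 + 3|_3 = 111 ⇒ 110
(1) 110|_3 = 3^(3 + 1) + 3^3 + 2 ↦ 4^(4 + 1) + 4^4 + 2|_4 = 1282 ⇒ 1281
(2) 1281|_4 = 4^(4 + 1) + 4^4 + 1 ↦ 5^(5 + 1) + 5^5 + 1|_5 = 18751 ⇒ 18750
(3) 18750|_5 = 5^(5 + 1) + 5^5 ↦ 6^(6 + 1) + 6^6|_6 = 326592 ⇒ 326591

307841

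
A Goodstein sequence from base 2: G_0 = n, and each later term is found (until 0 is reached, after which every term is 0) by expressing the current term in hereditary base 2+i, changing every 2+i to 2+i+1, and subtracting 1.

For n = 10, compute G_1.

i=0: 10 = 2^(2 + 1) + 2 (b=2); 2→3: 3^(3 + 1) + 3 = 84; 84−1 = 83
i=1: 83 = 3^(3 + 1) + 2 (b=3); 3→4: 4^(4 + 1) + 2 = 1026; 1026−1 = 1025

83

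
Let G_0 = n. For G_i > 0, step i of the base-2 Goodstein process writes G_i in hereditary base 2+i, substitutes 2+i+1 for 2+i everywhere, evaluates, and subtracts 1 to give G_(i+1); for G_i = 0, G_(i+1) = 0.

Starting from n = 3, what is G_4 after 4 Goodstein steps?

i=0: 3 = 2 + 1 (b=2); 2→3: 3 + 1 = 4; 4−1 = 3
i=1: 3 = 3 (b=3); 3→4: 4 = 4; 4−1 = 3
i=2: 3 = 3 (b=4); 4→5: 3 = 3; 3−1 = 2
i=3: 2 = 2 (b=5); 5→6: 2 = 2; 2−1 = 1
i=4: 1 = 1 (b=6); 6→7: 1 = 1; 1−1 = 0

1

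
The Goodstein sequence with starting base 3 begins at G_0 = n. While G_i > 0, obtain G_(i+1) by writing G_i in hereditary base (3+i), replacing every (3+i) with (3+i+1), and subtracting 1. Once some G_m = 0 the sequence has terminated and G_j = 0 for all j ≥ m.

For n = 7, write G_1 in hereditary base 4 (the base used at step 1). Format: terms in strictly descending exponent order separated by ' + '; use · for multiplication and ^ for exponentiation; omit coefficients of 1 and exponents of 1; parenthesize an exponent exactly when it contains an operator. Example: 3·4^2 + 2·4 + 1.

2·4

step 0: 7 = 2·3 + 1; sub 4 for 3: 2·4 + 1; = 9; G_1 = 9−1 = 8
step 1: 8 = 2·4; sub 5 for 4: 2·5; = 10; G_2 = 10−1 = 9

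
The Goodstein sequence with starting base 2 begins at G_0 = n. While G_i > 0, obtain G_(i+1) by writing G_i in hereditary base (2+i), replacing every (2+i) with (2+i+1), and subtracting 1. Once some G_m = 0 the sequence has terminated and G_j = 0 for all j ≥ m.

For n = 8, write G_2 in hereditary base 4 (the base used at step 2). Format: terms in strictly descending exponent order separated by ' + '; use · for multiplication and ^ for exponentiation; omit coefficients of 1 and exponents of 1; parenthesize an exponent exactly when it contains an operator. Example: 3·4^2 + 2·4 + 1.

G_0 = 8. HB_2(8) = 2^(2 + 1). Bump = 81. G_1 = 80.
G_1 = 80. HB_3(80) = 2·3^3 + 2·3^2 + 2·3 + 2. Bump = 554. G_2 = 553.

2·4^4 + 2·4^2 + 2·4 + 1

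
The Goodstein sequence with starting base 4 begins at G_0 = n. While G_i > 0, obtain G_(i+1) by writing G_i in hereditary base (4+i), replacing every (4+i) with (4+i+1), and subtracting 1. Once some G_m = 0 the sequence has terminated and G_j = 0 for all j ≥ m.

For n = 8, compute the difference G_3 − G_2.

0

8 —HB4→ 2·4 —bump→ 2·5 = 10 —(−1)→ 9
9 —HB5→ 5 + 4 —bump→ 6 + 4 = 10 —(−1)→ 9
9 —HB6→ 6 + 3 —bump→ 7 + 3 = 10 —(−1)→ 9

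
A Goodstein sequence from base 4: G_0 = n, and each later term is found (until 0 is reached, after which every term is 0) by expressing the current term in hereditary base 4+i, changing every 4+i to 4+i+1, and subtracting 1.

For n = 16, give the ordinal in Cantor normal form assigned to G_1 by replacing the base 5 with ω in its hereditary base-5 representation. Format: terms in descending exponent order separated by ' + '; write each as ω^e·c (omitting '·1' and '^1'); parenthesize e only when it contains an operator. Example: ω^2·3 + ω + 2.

base 4: 16 = 4^2; at 5: 5^2 = 25; next = 24
base 5: 24 = 4·5 + 4; at 6: 4·6 + 4 = 28; next = 27

ω·4 + 4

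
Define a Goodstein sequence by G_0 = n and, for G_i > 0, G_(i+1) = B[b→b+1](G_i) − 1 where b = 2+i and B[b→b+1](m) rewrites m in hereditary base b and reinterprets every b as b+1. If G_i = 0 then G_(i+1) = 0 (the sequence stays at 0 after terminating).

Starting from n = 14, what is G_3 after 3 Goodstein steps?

18750

step 0: 14 = 2^(2 + 1) + 2^2 + 2; sub 3 for 2: 3^(3 + 1) + 3^3 + 3; = 111; G_1 = 111−1 = 110
step 1: 110 = 3^(3 + 1) + 3^3 + 2; sub 4 for 3: 4^(4 + 1) + 4^4 + 2; = 1282; G_2 = 1282−1 = 1281
step 2: 1281 = 4^(4 + 1) + 4^4 + 1; sub 5 for 4: 5^(5 + 1) + 5^5 + 1; = 18751; G_3 = 18751−1 = 18750
step 3: 18750 = 5^(5 + 1) + 5^5; sub 6 for 5: 6^(6 + 1) + 6^6; = 326592; G_4 = 326592−1 = 326591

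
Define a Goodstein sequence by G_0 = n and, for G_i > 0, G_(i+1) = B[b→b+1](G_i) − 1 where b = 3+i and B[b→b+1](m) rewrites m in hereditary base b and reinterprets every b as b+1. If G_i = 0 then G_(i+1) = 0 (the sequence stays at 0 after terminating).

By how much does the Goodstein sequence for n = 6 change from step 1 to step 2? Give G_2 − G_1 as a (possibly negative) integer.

0

(0) 6|_3 = 2·3 ↦ 2·4|_4 = 8 ⇒ 7
(1) 7|_4 = 4 + 3 ↦ 5 + 3|_5 = 8 ⇒ 7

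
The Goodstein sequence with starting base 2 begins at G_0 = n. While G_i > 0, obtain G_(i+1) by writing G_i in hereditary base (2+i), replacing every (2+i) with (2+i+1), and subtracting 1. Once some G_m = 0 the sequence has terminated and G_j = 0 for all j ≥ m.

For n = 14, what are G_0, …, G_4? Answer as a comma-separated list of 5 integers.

[0] 14 ≡ 2^(2 + 1) + 2^2 + 2 (base 2). Lift 3: 111. −1: 110.
[1] 110 ≡ 3^(3 + 1) + 3^3 + 2 (base 3). Lift 4: 1282. −1: 1281.
[2] 1281 ≡ 4^(4 + 1) + 4^4 + 1 (base 4). Lift 5: 18751. −1: 18750.
[3] 18750 ≡ 5^(5 + 1) + 5^5 (base 5). Lift 6: 326592. −1: 326591.

14, 110, 1281, 18750, 326591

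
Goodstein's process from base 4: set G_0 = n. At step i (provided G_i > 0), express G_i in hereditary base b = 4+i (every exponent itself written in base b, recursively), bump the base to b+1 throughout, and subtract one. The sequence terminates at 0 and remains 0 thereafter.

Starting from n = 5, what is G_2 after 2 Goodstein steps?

5

base 4: 5 = 4 + 1; at 5: 5 + 1 = 6; next = 5
base 5: 5 = 5; at 6: 6 = 6; next = 5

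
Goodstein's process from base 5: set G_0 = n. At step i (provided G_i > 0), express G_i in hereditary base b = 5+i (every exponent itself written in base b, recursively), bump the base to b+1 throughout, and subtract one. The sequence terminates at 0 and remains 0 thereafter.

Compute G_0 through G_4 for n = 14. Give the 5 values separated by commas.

i=0: 14 = 2·5 + 4 (b=5); 5→6: 2·6 + 4 = 16; 16−1 = 15
i=1: 15 = 2·6 + 3 (b=6); 6→7: 2·7 + 3 = 17; 17−1 = 16
i=2: 16 = 2·7 + 2 (b=7); 7→8: 2·8 + 2 = 18; 18−1 = 17
i=3: 17 = 2·8 + 1 (b=8); 8→9: 2·9 + 1 = 19; 19−1 = 18

14, 15, 16, 17, 18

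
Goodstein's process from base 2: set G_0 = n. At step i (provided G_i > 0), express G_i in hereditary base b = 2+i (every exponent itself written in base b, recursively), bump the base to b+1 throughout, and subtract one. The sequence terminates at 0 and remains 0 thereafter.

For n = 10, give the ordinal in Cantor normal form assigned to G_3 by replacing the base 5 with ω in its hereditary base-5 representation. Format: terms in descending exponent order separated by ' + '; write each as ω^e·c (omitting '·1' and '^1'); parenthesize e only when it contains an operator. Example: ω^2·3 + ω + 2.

ω^(ω + 1)

(0) 10|_2 = 2^(2 + 1) + 2 ↦ 3^(3 + 1) + 3|_3 = 84 ⇒ 83
(1) 83|_3 = 3^(3 + 1) + 2 ↦ 4^(4 + 1) + 2|_4 = 1026 ⇒ 1025
(2) 1025|_4 = 4^(4 + 1) + 1 ↦ 5^(5 + 1) + 1|_5 = 15626 ⇒ 15625
(3) 15625|_5 = 5^(5 + 1) ↦ 6^(6 + 1)|_6 = 279936 ⇒ 279935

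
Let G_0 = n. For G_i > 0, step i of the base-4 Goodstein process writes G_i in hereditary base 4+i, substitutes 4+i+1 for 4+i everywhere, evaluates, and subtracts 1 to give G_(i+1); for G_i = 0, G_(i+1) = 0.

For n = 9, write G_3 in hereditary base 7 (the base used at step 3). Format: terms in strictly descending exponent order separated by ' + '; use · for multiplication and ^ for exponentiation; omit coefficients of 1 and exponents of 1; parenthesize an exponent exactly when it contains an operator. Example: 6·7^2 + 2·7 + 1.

7 + 4

i=0: 9 = 2·4 + 1 (b=4); 4→5: 2·5 + 1 = 11; 11−1 = 10
i=1: 10 = 2·5 (b=5); 5→6: 2·6 = 12; 12−1 = 11
i=2: 11 = 6 + 5 (b=6); 6→7: 7 + 5 = 12; 12−1 = 11
i=3: 11 = 7 + 4 (b=7); 7→8: 8 + 4 = 12; 12−1 = 11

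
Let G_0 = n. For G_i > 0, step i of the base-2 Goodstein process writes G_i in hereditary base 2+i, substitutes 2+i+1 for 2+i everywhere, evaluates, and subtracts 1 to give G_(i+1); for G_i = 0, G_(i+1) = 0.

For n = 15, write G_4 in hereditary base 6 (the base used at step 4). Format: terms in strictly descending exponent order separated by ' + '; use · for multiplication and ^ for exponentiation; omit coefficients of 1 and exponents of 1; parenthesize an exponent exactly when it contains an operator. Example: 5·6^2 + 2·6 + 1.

G_0 = 15. HB_2(15) = 2^(2 + 1) + 2^2 + 2 + 1. Bump = 112. G_1 = 111.
G_1 = 111. HB_3(111) = 3^(3 + 1) + 3^3 + 3. Bump = 1284. G_2 = 1283.
G_2 = 1283. HB_4(1283) = 4^(4 + 1) + 4^4 + 3. Bump = 18753. G_3 = 18752.
G_3 = 18752. HB_5(18752) = 5^(5 + 1) + 5^5 + 2. Bump = 326594. G_4 = 326593.
G_4 = 326593. HB_6(326593) = 6^(6 + 1) + 6^6 + 1. Bump = 6588345. G_5 = 6588344.

6^(6 + 1) + 6^6 + 1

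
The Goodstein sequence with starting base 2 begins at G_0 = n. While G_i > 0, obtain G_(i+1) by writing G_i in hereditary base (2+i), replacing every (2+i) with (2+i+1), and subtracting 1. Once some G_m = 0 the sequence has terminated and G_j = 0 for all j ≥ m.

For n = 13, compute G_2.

1279

(0) 13|_2 = 2^(2 + 1) + 2^2 + 1 ↦ 3^(3 + 1) + 3^3 + 1|_3 = 109 ⇒ 108
(1) 108|_3 = 3^(3 + 1) + 3^3 ↦ 4^(4 + 1) + 4^4|_4 = 1280 ⇒ 1279
(2) 1279|_4 = 4^(4 + 1) + 3·4^3 + 3·4^2 + 3·4 + 3 ↦ 5^(5 + 1) + 3·5^3 + 3·5^2 + 3·5 + 3|_5 = 16093 ⇒ 16092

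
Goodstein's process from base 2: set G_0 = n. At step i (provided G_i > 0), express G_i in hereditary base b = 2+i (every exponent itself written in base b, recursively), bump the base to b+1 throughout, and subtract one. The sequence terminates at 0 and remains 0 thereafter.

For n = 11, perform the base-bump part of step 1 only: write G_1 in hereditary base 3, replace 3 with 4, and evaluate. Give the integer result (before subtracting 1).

1028

G_0=11  [base 2] 2^(2 + 1) + 2 + 1  →[2↦3]→  3^(3 + 1) + 3 + 1 = 85  −1 ⇒ G_1=84
G_1=84  [base 3] 3^(3 + 1) + 3  →[3↦4]→  4^(4 + 1) + 4 = 1028  −1 ⇒ G_2=1027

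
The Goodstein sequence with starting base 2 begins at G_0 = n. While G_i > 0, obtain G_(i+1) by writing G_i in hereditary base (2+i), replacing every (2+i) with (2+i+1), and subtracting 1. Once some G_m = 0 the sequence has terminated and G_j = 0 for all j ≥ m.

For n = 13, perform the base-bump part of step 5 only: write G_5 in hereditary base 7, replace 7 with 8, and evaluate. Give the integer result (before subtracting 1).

(0) 13|_2 = 2^(2 + 1) + 2^2 + 1 ↦ 3^(3 + 1) + 3^3 + 1|_3 = 109 ⇒ 108
(1) 108|_3 = 3^(3 + 1) + 3^3 ↦ 4^(4 + 1) + 4^4|_4 = 1280 ⇒ 1279
(2) 1279|_4 = 4^(4 + 1) + 3·4^3 + 3·4^2 + 3·4 + 3 ↦ 5^(5 + 1) + 3·5^3 + 3·5^2 + 3·5 + 3|_5 = 16093 ⇒ 16092
(3) 16092|_5 = 5^(5 + 1) + 3·5^3 + 3·5^2 + 3·5 + 2 ↦ 6^(6 + 1) + 3·6^3 + 3·6^2 + 3·6 + 2|_6 = 280712 ⇒ 280711
(4) 280711|_6 = 6^(6 + 1) + 3·6^3 + 3·6^2 + 3·6 + 1 ↦ 7^(7 + 1) + 3·7^3 + 3·7^2 + 3·7 + 1|_7 = 5765999 ⇒ 5765998
(5) 5765998|_7 = 7^(7 + 1) + 3·7^3 + 3·7^2 + 3·7 ↦ 8^(8 + 1) + 3·8^3 + 3·8^2 + 3·8|_8 = 134219480 ⇒ 134219479

134219480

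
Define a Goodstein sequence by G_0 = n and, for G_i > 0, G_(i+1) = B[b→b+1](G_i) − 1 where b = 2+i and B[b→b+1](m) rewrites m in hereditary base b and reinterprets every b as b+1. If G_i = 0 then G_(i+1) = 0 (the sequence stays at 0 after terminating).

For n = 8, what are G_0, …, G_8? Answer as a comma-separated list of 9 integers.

8, 80, 553, 6310, 93395, 1647195, 33554571, 774841151, 20000000211

step 0: 8 = 2^(2 + 1); sub 3 for 2: 3^(3 + 1); = 81; G_1 = 81−1 = 80
step 1: 80 = 2·3^3 + 2·3^2 + 2·3 + 2; sub 4 for 3: 2·4^4 + 2·4^2 + 2·4 + 2; = 554; G_2 = 554−1 = 553
step 2: 553 = 2·4^4 + 2·4^2 + 2·4 + 1; sub 5 for 4: 2·5^5 + 2·5^2 + 2·5 + 1; = 6311; G_3 = 6311−1 = 6310
step 3: 6310 = 2·5^5 + 2·5^2 + 2·5; sub 6 for 5: 2·6^6 + 2·6^2 + 2·6; = 93396; G_4 = 93396−1 = 93395
step 4: 93395 = 2·6^6 + 2·6^2 + 6 + 5; sub 7 for 6: 2·7^7 + 2·7^2 + 7 + 5; = 1647196; G_5 = 1647196−1 = 1647195
step 5: 1647195 = 2·7^7 + 2·7^2 + 7 + 4; sub 8 for 7: 2·8^8 + 2·8^2 + 8 + 4; = 33554572; G_6 = 33554572−1 = 33554571
step 6: 33554571 = 2·8^8 + 2·8^2 + 8 + 3; sub 9 for 8: 2·9^9 + 2·9^2 + 9 + 3; = 774841152; G_7 = 774841152−1 = 774841151
step 7: 774841151 = 2·9^9 + 2·9^2 + 9 + 2; sub 10 for 9: 2·10^10 + 2·10^2 + 10 + 2; = 20000000212; G_8 = 20000000212−1 = 20000000211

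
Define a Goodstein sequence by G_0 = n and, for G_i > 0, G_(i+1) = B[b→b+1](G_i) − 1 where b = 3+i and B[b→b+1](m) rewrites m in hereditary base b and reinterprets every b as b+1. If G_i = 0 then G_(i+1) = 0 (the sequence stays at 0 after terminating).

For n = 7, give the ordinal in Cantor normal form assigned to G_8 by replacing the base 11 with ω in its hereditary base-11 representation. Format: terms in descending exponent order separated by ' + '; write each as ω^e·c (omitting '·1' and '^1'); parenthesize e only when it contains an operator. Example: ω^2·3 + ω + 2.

8

[0] 7 ≡ 2·3 + 1 (base 3). Lift 4: 9. −1: 8.
[1] 8 ≡ 2·4 (base 4). Lift 5: 10. −1: 9.
[2] 9 ≡ 5 + 4 (base 5). Lift 6: 10. −1: 9.
[3] 9 ≡ 6 + 3 (base 6). Lift 7: 10. −1: 9.
[4] 9 ≡ 7 + 2 (base 7). Lift 8: 10. −1: 9.
[5] 9 ≡ 8 + 1 (base 8). Lift 9: 10. −1: 9.
[6] 9 ≡ 9 (base 9). Lift 10: 10. −1: 9.
[7] 9 ≡ 9 (base 10). Lift 11: 9. −1: 8.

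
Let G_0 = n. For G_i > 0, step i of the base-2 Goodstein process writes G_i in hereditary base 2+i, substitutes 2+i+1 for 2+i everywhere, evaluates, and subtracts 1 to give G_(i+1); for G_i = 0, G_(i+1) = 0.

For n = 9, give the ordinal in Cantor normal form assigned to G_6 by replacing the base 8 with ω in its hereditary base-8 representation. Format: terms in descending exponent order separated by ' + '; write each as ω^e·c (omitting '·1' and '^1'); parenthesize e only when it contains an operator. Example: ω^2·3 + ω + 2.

ω^ω·3 + ω^3·3 + ω^2·3 + ω·2 + 7

base 2: 9 = 2^(2 + 1) + 1; at 3: 3^(3 + 1) + 1 = 82; next = 81
base 3: 81 = 3^(3 + 1); at 4: 4^(4 + 1) = 1024; next = 1023
base 4: 1023 = 3·4^4 + 3·4^3 + 3·4^2 + 3·4 + 3; at 5: 3·5^5 + 3·5^3 + 3·5^2 + 3·5 + 3 = 9843; next = 9842
base 5: 9842 = 3·5^5 + 3·5^3 + 3·5^2 + 3·5 + 2; at 6: 3·6^6 + 3·6^3 + 3·6^2 + 3·6 + 2 = 140744; next = 140743
base 6: 140743 = 3·6^6 + 3·6^3 + 3·6^2 + 3·6 + 1; at 7: 3·7^7 + 3·7^3 + 3·7^2 + 3·7 + 1 = 2471827; next = 2471826
base 7: 2471826 = 3·7^7 + 3·7^3 + 3·7^2 + 3·7; at 8: 3·8^8 + 3·8^3 + 3·8^2 + 3·8 = 50333400; next = 50333399
base 8: 50333399 = 3·8^8 + 3·8^3 + 3·8^2 + 2·8 + 7; at 9: 3·9^9 + 3·9^3 + 3·9^2 + 2·9 + 7 = 1162263922; next = 1162263921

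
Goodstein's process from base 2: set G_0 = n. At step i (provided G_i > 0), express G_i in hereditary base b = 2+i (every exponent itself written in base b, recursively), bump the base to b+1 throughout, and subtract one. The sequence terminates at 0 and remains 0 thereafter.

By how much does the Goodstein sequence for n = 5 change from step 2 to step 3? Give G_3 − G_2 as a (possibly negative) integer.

212

[0] 5 ≡ 2^2 + 1 (base 2). Lift 3: 28. −1: 27.
[1] 27 ≡ 3^3 (base 3). Lift 4: 256. −1: 255.
[2] 255 ≡ 3·4^3 + 3·4^2 + 3·4 + 3 (base 4). Lift 5: 468. −1: 467.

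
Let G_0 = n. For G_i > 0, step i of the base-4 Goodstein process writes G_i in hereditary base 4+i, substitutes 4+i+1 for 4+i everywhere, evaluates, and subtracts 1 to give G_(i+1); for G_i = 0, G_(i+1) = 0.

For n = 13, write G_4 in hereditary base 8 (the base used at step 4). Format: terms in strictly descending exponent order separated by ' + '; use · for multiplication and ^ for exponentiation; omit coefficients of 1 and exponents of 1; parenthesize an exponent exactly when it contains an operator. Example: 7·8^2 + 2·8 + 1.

13 —HB4→ 3·4 + 1 —bump→ 3·5 + 1 = 16 —(−1)→ 15
15 —HB5→ 3·5 —bump→ 3·6 = 18 —(−1)→ 17
17 —HB6→ 2·6 + 5 —bump→ 2·7 + 5 = 19 —(−1)→ 18
18 —HB7→ 2·7 + 4 —bump→ 2·8 + 4 = 20 —(−1)→ 19
19 —HB8→ 2·8 + 3 —bump→ 2·9 + 3 = 21 —(−1)→ 20

2·8 + 3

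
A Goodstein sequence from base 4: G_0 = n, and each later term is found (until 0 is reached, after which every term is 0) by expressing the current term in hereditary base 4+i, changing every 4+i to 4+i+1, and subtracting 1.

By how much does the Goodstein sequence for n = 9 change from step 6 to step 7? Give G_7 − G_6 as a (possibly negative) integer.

0

(0) 9|_4 = 2·4 + 1 ↦ 2·5 + 1|_5 = 11 ⇒ 10
(1) 10|_5 = 2·5 ↦ 2·6|_6 = 12 ⇒ 11
(2) 11|_6 = 6 + 5 ↦ 7 + 5|_7 = 12 ⇒ 11
(3) 11|_7 = 7 + 4 ↦ 8 + 4|_8 = 12 ⇒ 11
(4) 11|_8 = 8 + 3 ↦ 9 + 3|_9 = 12 ⇒ 11
(5) 11|_9 = 9 + 2 ↦ 10 + 2|_10 = 12 ⇒ 11
(6) 11|_10 = 10 + 1 ↦ 11 + 1|_11 = 12 ⇒ 11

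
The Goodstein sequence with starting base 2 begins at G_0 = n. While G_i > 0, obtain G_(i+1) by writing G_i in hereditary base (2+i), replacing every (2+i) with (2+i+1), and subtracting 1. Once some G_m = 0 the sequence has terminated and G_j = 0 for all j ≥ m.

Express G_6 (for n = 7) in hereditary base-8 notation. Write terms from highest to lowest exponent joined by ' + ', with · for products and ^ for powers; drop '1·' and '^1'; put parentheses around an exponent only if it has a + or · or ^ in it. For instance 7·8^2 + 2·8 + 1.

i=0: 7 = 2^2 + 2 + 1 (b=2); 2→3: 3^3 + 3 + 1 = 31; 31−1 = 30
i=1: 30 = 3^3 + 3 (b=3); 3→4: 4^4 + 4 = 260; 260−1 = 259
i=2: 259 = 4^4 + 3 (b=4); 4→5: 5^5 + 3 = 3128; 3128−1 = 3127
i=3: 3127 = 5^5 + 2 (b=5); 5→6: 6^6 + 2 = 46658; 46658−1 = 46657
i=4: 46657 = 6^6 + 1 (b=6); 6→7: 7^7 + 1 = 823544; 823544−1 = 823543
i=5: 823543 = 7^7 (b=7); 7→8: 8^8 = 16777216; 16777216−1 = 16777215
i=6: 16777215 = 7·8^7 + 7·8^6 + 7·8^5 + 7·8^4 + 7·8^3 + 7·8^2 + 7·8 + 7 (b=8); 8→9: 7·9^7 + 7·9^6 + 7·9^5 + 7·9^4 + 7·9^3 + 7·9^2 + 7·9 + 7 = 37665880; 37665880−1 = 37665879

7·8^7 + 7·8^6 + 7·8^5 + 7·8^4 + 7·8^3 + 7·8^2 + 7·8 + 7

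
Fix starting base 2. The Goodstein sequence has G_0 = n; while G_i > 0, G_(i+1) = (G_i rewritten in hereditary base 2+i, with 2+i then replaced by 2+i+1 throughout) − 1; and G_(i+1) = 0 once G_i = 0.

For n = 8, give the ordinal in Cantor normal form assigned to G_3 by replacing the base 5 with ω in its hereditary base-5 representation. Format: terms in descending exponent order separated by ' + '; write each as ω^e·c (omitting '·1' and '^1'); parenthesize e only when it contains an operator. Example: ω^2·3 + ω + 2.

step 0: 8 = 2^(2 + 1); sub 3 for 2: 3^(3 + 1); = 81; G_1 = 81−1 = 80
step 1: 80 = 2·3^3 + 2·3^2 + 2·3 + 2; sub 4 for 3: 2·4^4 + 2·4^2 + 2·4 + 2; = 554; G_2 = 554−1 = 553
step 2: 553 = 2·4^4 + 2·4^2 + 2·4 + 1; sub 5 for 4: 2·5^5 + 2·5^2 + 2·5 + 1; = 6311; G_3 = 6311−1 = 6310
step 3: 6310 = 2·5^5 + 2·5^2 + 2·5; sub 6 for 5: 2·6^6 + 2·6^2 + 2·6; = 93396; G_4 = 93396−1 = 93395

ω^ω·2 + ω^2·2 + ω·2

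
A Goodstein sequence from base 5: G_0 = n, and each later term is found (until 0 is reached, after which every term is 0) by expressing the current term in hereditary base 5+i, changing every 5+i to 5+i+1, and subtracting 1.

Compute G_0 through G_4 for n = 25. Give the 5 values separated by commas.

[0] 25 ≡ 5^2 (base 5). Lift 6: 36. −1: 35.
[1] 35 ≡ 5·6 + 5 (base 6). Lift 7: 40. −1: 39.
[2] 39 ≡ 5·7 + 4 (base 7). Lift 8: 44. −1: 43.
[3] 43 ≡ 5·8 + 3 (base 8). Lift 9: 48. −1: 47.

25, 35, 39, 43, 47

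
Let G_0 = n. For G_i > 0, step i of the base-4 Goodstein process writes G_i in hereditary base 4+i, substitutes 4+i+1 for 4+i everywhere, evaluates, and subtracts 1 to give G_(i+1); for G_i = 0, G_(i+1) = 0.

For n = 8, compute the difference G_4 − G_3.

0

8 —HB4→ 2·4 —bump→ 2·5 = 10 —(−1)→ 9
9 —HB5→ 5 + 4 —bump→ 6 + 4 = 10 —(−1)→ 9
9 —HB6→ 6 + 3 —bump→ 7 + 3 = 10 —(−1)→ 9
9 —HB7→ 7 + 2 —bump→ 8 + 2 = 10 —(−1)→ 9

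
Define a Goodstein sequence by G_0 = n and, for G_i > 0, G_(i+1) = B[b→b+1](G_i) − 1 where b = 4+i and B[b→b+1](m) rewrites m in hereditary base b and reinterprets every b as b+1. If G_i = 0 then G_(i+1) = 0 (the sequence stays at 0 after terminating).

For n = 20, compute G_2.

39

G_0=20  [base 4] 4^2 + 4  →[4↦5]→  5^2 + 5 = 30  −1 ⇒ G_1=29
G_1=29  [base 5] 5^2 + 4  →[5↦6]→  6^2 + 4 = 40  −1 ⇒ G_2=39
G_2=39  [base 6] 6^2 + 3  →[6↦7]→  7^2 + 3 = 52  −1 ⇒ G_3=51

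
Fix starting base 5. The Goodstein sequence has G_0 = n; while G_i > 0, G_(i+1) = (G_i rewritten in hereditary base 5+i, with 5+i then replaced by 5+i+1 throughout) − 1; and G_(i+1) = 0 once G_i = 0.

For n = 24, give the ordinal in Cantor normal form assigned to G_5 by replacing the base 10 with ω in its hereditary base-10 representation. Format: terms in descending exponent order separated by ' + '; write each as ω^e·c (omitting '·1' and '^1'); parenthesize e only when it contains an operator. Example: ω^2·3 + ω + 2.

ω·3 + 9

G_0=24  [base 5] 4·5 + 4  →[5↦6]→  4·6 + 4 = 28  −1 ⇒ G_1=27
G_1=27  [base 6] 4·6 + 3  →[6↦7]→  4·7 + 3 = 31  −1 ⇒ G_2=30
G_2=30  [base 7] 4·7 + 2  →[7↦8]→  4·8 + 2 = 34  −1 ⇒ G_3=33
G_3=33  [base 8] 4·8 + 1  →[8↦9]→  4·9 + 1 = 37  −1 ⇒ G_4=36
G_4=36  [base 9] 4·9  →[9↦10]→  4·10 = 40  −1 ⇒ G_5=39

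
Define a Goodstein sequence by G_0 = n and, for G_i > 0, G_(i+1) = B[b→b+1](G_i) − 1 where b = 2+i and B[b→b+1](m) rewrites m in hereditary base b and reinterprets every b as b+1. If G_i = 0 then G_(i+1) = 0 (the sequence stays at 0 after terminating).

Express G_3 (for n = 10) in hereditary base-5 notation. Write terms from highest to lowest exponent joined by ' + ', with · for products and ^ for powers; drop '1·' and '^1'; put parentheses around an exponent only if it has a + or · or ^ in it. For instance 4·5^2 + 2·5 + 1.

5^(5 + 1)

base 2: 10 = 2^(2 + 1) + 2; at 3: 3^(3 + 1) + 3 = 84; next = 83
base 3: 83 = 3^(3 + 1) + 2; at 4: 4^(4 + 1) + 2 = 1026; next = 1025
base 4: 1025 = 4^(4 + 1) + 1; at 5: 5^(5 + 1) + 1 = 15626; next = 15625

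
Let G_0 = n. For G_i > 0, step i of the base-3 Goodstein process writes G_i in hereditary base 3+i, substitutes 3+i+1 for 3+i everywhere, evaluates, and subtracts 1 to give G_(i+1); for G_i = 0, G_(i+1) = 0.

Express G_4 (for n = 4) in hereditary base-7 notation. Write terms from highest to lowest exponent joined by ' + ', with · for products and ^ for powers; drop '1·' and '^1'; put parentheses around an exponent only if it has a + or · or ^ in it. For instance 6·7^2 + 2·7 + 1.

2

step 0: 4 = 3 + 1; sub 4 for 3: 4 + 1; = 5; G_1 = 5−1 = 4
step 1: 4 = 4; sub 5 for 4: 5; = 5; G_2 = 5−1 = 4
step 2: 4 = 4; sub 6 for 5: 4; = 4; G_3 = 4−1 = 3
step 3: 3 = 3; sub 7 for 6: 3; = 3; G_4 = 3−1 = 2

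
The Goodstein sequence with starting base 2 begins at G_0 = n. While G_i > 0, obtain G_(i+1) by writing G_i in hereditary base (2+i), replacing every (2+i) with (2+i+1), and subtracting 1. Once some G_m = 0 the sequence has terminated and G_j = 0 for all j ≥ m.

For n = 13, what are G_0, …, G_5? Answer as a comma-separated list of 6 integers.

G_0 = 13. HB_2(13) = 2^(2 + 1) + 2^2 + 1. Bump = 109. G_1 = 108.
G_1 = 108. HB_3(108) = 3^(3 + 1) + 3^3. Bump = 1280. G_2 = 1279.
G_2 = 1279. HB_4(1279) = 4^(4 + 1) + 3·4^3 + 3·4^2 + 3·4 + 3. Bump = 16093. G_3 = 16092.
G_3 = 16092. HB_5(16092) = 5^(5 + 1) + 3·5^3 + 3·5^2 + 3·5 + 2. Bump = 280712. G_4 = 280711.
G_4 = 280711. HB_6(280711) = 6^(6 + 1) + 3·6^3 + 3·6^2 + 3·6 + 1. Bump = 5765999. G_5 = 5765998.

13, 108, 1279, 16092, 280711, 5765998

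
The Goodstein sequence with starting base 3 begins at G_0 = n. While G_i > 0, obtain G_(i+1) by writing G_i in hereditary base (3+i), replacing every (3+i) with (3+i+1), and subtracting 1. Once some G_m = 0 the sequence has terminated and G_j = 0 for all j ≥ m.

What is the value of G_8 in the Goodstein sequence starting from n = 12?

i=0: 12 = 3^2 + 3 (b=3); 3→4: 4^2 + 4 = 20; 20−1 = 19
i=1: 19 = 4^2 + 3 (b=4); 4→5: 5^2 + 3 = 28; 28−1 = 27
i=2: 27 = 5^2 + 2 (b=5); 5→6: 6^2 + 2 = 38; 38−1 = 37
i=3: 37 = 6^2 + 1 (b=6); 6→7: 7^2 + 1 = 50; 50−1 = 49
i=4: 49 = 7^2 (b=7); 7→8: 8^2 = 64; 64−1 = 63
i=5: 63 = 7·8 + 7 (b=8); 8→9: 7·9 + 7 = 70; 70−1 = 69
i=6: 69 = 7·9 + 6 (b=9); 9→10: 7·10 + 6 = 76; 76−1 = 75
i=7: 75 = 7·10 + 5 (b=10); 10→11: 7·11 + 5 = 82; 82−1 = 81

81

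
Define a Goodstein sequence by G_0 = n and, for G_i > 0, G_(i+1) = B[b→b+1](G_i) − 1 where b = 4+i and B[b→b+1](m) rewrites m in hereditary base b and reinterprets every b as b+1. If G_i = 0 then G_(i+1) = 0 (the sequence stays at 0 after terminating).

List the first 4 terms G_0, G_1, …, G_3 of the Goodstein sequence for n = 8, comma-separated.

(0) 8|_4 = 2·4 ↦ 2·5|_5 = 10 ⇒ 9
(1) 9|_5 = 5 + 4 ↦ 6 + 4|_6 = 10 ⇒ 9
(2) 9|_6 = 6 + 3 ↦ 7 + 3|_7 = 10 ⇒ 9

8, 9, 9, 9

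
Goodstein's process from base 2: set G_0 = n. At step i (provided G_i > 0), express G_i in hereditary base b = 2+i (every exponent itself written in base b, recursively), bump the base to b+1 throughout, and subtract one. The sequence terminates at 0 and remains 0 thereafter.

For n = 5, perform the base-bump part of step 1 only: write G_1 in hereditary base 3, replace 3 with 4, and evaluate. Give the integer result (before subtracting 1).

G_0 = 5. HB_2(5) = 2^2 + 1. Bump = 28. G_1 = 27.
G_1 = 27. HB_3(27) = 3^3. Bump = 256. G_2 = 255.

256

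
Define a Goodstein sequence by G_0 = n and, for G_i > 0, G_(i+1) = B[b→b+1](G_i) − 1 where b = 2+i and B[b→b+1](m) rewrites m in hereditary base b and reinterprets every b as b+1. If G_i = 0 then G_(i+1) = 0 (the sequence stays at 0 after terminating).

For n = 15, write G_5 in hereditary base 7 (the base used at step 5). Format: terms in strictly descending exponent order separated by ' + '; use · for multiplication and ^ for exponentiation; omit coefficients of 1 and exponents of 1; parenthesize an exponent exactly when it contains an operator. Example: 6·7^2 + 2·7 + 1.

7^(7 + 1) + 7^7

base 2: 15 = 2^(2 + 1) + 2^2 + 2 + 1; at 3: 3^(3 + 1) + 3^3 + 3 + 1 = 112; next = 111
base 3: 111 = 3^(3 + 1) + 3^3 + 3; at 4: 4^(4 + 1) + 4^4 + 4 = 1284; next = 1283
base 4: 1283 = 4^(4 + 1) + 4^4 + 3; at 5: 5^(5 + 1) + 5^5 + 3 = 18753; next = 18752
base 5: 18752 = 5^(5 + 1) + 5^5 + 2; at 6: 6^(6 + 1) + 6^6 + 2 = 326594; next = 326593
base 6: 326593 = 6^(6 + 1) + 6^6 + 1; at 7: 7^(7 + 1) + 7^7 + 1 = 6588345; next = 6588344
base 7: 6588344 = 7^(7 + 1) + 7^7; at 8: 8^(8 + 1) + 8^8 = 150994944; next = 150994943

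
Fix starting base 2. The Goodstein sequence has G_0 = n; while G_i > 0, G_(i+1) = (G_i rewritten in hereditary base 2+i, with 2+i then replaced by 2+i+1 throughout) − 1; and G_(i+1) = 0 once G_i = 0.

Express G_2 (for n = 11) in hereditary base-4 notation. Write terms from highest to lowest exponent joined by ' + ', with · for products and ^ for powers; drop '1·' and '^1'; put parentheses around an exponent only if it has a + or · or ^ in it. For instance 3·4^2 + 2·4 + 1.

4^(4 + 1) + 3

11 —HB2→ 2^(2 + 1) + 2 + 1 —bump→ 3^(3 + 1) + 3 + 1 = 85 —(−1)→ 84
84 —HB3→ 3^(3 + 1) + 3 —bump→ 4^(4 + 1) + 4 = 1028 —(−1)→ 1027
1027 —HB4→ 4^(4 + 1) + 3 —bump→ 5^(5 + 1) + 3 = 15628 —(−1)→ 15627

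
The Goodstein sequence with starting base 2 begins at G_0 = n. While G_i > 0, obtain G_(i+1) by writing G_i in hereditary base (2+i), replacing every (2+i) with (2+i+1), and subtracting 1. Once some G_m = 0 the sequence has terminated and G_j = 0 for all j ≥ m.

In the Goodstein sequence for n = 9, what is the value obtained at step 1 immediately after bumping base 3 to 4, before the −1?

i=0: 9 = 2^(2 + 1) + 1 (b=2); 2→3: 3^(3 + 1) + 1 = 82; 82−1 = 81
i=1: 81 = 3^(3 + 1) (b=3); 3→4: 4^(4 + 1) = 1024; 1024−1 = 1023

1024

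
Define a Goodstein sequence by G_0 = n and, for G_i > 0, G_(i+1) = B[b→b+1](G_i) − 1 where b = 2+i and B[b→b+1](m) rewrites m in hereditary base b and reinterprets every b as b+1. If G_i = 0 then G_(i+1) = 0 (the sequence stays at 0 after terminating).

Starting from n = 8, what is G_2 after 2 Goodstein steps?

[0] 8 ≡ 2^(2 + 1) (base 2). Lift 3: 81. −1: 80.
[1] 80 ≡ 2·3^3 + 2·3^2 + 2·3 + 2 (base 3). Lift 4: 554. −1: 553.
[2] 553 ≡ 2·4^4 + 2·4^2 + 2·4 + 1 (base 4). Lift 5: 6311. −1: 6310.

553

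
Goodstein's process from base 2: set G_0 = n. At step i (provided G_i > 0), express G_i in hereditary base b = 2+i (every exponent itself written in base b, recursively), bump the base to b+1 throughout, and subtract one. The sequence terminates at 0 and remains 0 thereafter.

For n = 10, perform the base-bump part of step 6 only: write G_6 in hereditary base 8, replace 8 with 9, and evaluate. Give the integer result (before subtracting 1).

step 0: 10 = 2^(2 + 1) + 2; sub 3 for 2: 3^(3 + 1) + 3; = 84; G_1 = 84−1 = 83
step 1: 83 = 3^(3 + 1) + 2; sub 4 for 3: 4^(4 + 1) + 2; = 1026; G_2 = 1026−1 = 1025
step 2: 1025 = 4^(4 + 1) + 1; sub 5 for 4: 5^(5 + 1) + 1; = 15626; G_3 = 15626−1 = 15625
step 3: 15625 = 5^(5 + 1); sub 6 for 5: 6^(6 + 1); = 279936; G_4 = 279936−1 = 279935
step 4: 279935 = 5·6^6 + 5·6^5 + 5·6^4 + 5·6^3 + 5·6^2 + 5·6 + 5; sub 7 for 6: 5·7^7 + 5·7^5 + 5·7^4 + 5·7^3 + 5·7^2 + 5·7 + 5; = 4215755; G_5 = 4215755−1 = 4215754
step 5: 4215754 = 5·7^7 + 5·7^5 + 5·7^4 + 5·7^3 + 5·7^2 + 5·7 + 4; sub 8 for 7: 5·8^8 + 5·8^5 + 5·8^4 + 5·8^3 + 5·8^2 + 5·8 + 4; = 84073324; G_6 = 84073324−1 = 84073323
step 6: 84073323 = 5·8^8 + 5·8^5 + 5·8^4 + 5·8^3 + 5·8^2 + 5·8 + 3; sub 9 for 8: 5·9^9 + 5·9^5 + 5·9^4 + 5·9^3 + 5·9^2 + 5·9 + 3; = 1937434593; G_7 = 1937434593−1 = 1937434592

1937434593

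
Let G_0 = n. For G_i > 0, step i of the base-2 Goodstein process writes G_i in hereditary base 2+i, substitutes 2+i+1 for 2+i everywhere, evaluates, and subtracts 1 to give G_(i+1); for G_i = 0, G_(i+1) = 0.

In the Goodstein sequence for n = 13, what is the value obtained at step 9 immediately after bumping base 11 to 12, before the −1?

G_0 = 13. HB_2(13) = 2^(2 + 1) + 2^2 + 1. Bump = 109. G_1 = 108.
G_1 = 108. HB_3(108) = 3^(3 + 1) + 3^3. Bump = 1280. G_2 = 1279.
G_2 = 1279. HB_4(1279) = 4^(4 + 1) + 3·4^3 + 3·4^2 + 3·4 + 3. Bump = 16093. G_3 = 16092.
G_3 = 16092. HB_5(16092) = 5^(5 + 1) + 3·5^3 + 3·5^2 + 3·5 + 2. Bump = 280712. G_4 = 280711.
G_4 = 280711. HB_6(280711) = 6^(6 + 1) + 3·6^3 + 3·6^2 + 3·6 + 1. Bump = 5765999. G_5 = 5765998.
G_5 = 5765998. HB_7(5765998) = 7^(7 + 1) + 3·7^3 + 3·7^2 + 3·7. Bump = 134219480. G_6 = 134219479.
G_6 = 134219479. HB_8(134219479) = 8^(8 + 1) + 3·8^3 + 3·8^2 + 2·8 + 7. Bump = 3486786856. G_7 = 3486786855.
G_7 = 3486786855. HB_9(3486786855) = 9^(9 + 1) + 3·9^3 + 3·9^2 + 2·9 + 6. Bump = 100000003326. G_8 = 100000003325.
G_8 = 100000003325. HB_10(100000003325) = 10^(10 + 1) + 3·10^3 + 3·10^2 + 2·10 + 5. Bump = 3138428381104. G_9 = 3138428381103.

106993205384716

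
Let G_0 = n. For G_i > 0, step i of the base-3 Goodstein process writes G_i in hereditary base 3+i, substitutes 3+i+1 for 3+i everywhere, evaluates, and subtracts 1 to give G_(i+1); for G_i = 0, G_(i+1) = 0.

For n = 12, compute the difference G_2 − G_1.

8

base 3: 12 = 3^2 + 3; at 4: 4^2 + 4 = 20; next = 19
base 4: 19 = 4^2 + 3; at 5: 5^2 + 3 = 28; next = 27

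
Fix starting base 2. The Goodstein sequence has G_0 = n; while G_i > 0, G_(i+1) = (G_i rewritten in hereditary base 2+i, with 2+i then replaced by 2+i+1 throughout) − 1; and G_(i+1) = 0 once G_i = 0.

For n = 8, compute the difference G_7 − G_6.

8 —HB2→ 2^(2 + 1) —bump→ 3^(3 + 1) = 81 —(−1)→ 80
80 —HB3→ 2·3^3 + 2·3^2 + 2·3 + 2 —bump→ 2·4^4 + 2·4^2 + 2·4 + 2 = 554 —(−1)→ 553
553 —HB4→ 2·4^4 + 2·4^2 + 2·4 + 1 —bump→ 2·5^5 + 2·5^2 + 2·5 + 1 = 6311 —(−1)→ 6310
6310 —HB5→ 2·5^5 + 2·5^2 + 2·5 —bump→ 2·6^6 + 2·6^2 + 2·6 = 93396 —(−1)→ 93395
93395 —HB6→ 2·6^6 + 2·6^2 + 6 + 5 —bump→ 2·7^7 + 2·7^2 + 7 + 5 = 1647196 —(−1)→ 1647195
1647195 —HB7→ 2·7^7 + 2·7^2 + 7 + 4 —bump→ 2·8^8 + 2·8^2 + 8 + 4 = 33554572 —(−1)→ 33554571
33554571 —HB8→ 2·8^8 + 2·8^2 + 8 + 3 —bump→ 2·9^9 + 2·9^2 + 9 + 3 = 774841152 —(−1)→ 774841151

741286580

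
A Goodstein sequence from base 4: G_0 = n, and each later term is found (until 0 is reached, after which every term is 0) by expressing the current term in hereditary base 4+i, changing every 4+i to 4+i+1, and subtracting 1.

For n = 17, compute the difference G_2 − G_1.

G_0 = 17. HB_4(17) = 4^2 + 1. Bump = 26. G_1 = 25.
G_1 = 25. HB_5(25) = 5^2. Bump = 36. G_2 = 35.

10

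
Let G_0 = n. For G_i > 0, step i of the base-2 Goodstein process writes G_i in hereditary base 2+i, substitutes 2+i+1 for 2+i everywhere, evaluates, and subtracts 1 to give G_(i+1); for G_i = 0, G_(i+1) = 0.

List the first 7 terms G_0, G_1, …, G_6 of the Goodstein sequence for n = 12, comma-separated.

12, 107, 1065, 15685, 280019, 5764910, 134217867

step 0: 12 = 2^(2 + 1) + 2^2; sub 3 for 2: 3^(3 + 1) + 3^3; = 108; G_1 = 108−1 = 107
step 1: 107 = 3^(3 + 1) + 2·3^2 + 2·3 + 2; sub 4 for 3: 4^(4 + 1) + 2·4^2 + 2·4 + 2; = 1066; G_2 = 1066−1 = 1065
step 2: 1065 = 4^(4 + 1) + 2·4^2 + 2·4 + 1; sub 5 for 4: 5^(5 + 1) + 2·5^2 + 2·5 + 1; = 15686; G_3 = 15686−1 = 15685
step 3: 15685 = 5^(5 + 1) + 2·5^2 + 2·5; sub 6 for 5: 6^(6 + 1) + 2·6^2 + 2·6; = 280020; G_4 = 280020−1 = 280019
step 4: 280019 = 6^(6 + 1) + 2·6^2 + 6 + 5; sub 7 for 6: 7^(7 + 1) + 2·7^2 + 7 + 5; = 5764911; G_5 = 5764911−1 = 5764910
step 5: 5764910 = 7^(7 + 1) + 2·7^2 + 7 + 4; sub 8 for 7: 8^(8 + 1) + 2·8^2 + 8 + 4; = 134217868; G_6 = 134217868−1 = 134217867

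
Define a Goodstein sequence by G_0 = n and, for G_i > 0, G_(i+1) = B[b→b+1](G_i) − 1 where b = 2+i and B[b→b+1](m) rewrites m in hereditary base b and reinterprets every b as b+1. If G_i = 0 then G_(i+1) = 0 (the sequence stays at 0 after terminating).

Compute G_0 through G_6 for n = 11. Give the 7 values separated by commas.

i=0: 11 = 2^(2 + 1) + 2 + 1 (b=2); 2→3: 3^(3 + 1) + 3 + 1 = 85; 85−1 = 84
i=1: 84 = 3^(3 + 1) + 3 (b=3); 3→4: 4^(4 + 1) + 4 = 1028; 1028−1 = 1027
i=2: 1027 = 4^(4 + 1) + 3 (b=4); 4→5: 5^(5 + 1) + 3 = 15628; 15628−1 = 15627
i=3: 15627 = 5^(5 + 1) + 2 (b=5); 5→6: 6^(6 + 1) + 2 = 279938; 279938−1 = 279937
i=4: 279937 = 6^(6 + 1) + 1 (b=6); 6→7: 7^(7 + 1) + 1 = 5764802; 5764802−1 = 5764801
i=5: 5764801 = 7^(7 + 1) (b=7); 7→8: 8^(8 + 1) = 134217728; 134217728−1 = 134217727

11, 84, 1027, 15627, 279937, 5764801, 134217727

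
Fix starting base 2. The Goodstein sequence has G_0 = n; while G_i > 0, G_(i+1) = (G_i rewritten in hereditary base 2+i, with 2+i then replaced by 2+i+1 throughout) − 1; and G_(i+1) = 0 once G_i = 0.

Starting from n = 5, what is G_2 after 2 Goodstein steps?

step 0: 5 = 2^2 + 1; sub 3 for 2: 3^3 + 1; = 28; G_1 = 28−1 = 27
step 1: 27 = 3^3; sub 4 for 3: 4^4; = 256; G_2 = 256−1 = 255
step 2: 255 = 3·4^3 + 3·4^2 + 3·4 + 3; sub 5 for 4: 3·5^3 + 3·5^2 + 3·5 + 3; = 468; G_3 = 468−1 = 467

255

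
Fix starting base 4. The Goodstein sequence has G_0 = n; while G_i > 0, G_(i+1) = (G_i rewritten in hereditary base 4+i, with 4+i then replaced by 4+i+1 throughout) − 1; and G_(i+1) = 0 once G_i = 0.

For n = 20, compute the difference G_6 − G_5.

18

G_0=20  [base 4] 4^2 + 4  →[4↦5]→  5^2 + 5 = 30  −1 ⇒ G_1=29
G_1=29  [base 5] 5^2 + 4  →[5↦6]→  6^2 + 4 = 40  −1 ⇒ G_2=39
G_2=39  [base 6] 6^2 + 3  →[6↦7]→  7^2 + 3 = 52  −1 ⇒ G_3=51
G_3=51  [base 7] 7^2 + 2  →[7↦8]→  8^2 + 2 = 66  −1 ⇒ G_4=65
G_4=65  [base 8] 8^2 + 1  →[8↦9]→  9^2 + 1 = 82  −1 ⇒ G_5=81
G_5=81  [base 9] 9^2  →[9↦10]→  10^2 = 100  −1 ⇒ G_6=99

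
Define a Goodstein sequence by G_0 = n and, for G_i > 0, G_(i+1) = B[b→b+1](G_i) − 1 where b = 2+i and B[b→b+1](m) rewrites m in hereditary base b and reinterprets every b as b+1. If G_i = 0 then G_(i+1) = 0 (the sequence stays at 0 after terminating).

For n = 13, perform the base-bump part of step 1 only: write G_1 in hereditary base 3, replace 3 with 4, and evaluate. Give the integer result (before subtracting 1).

(0) 13|_2 = 2^(2 + 1) + 2^2 + 1 ↦ 3^(3 + 1) + 3^3 + 1|_3 = 109 ⇒ 108
(1) 108|_3 = 3^(3 + 1) + 3^3 ↦ 4^(4 + 1) + 4^4|_4 = 1280 ⇒ 1279

1280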